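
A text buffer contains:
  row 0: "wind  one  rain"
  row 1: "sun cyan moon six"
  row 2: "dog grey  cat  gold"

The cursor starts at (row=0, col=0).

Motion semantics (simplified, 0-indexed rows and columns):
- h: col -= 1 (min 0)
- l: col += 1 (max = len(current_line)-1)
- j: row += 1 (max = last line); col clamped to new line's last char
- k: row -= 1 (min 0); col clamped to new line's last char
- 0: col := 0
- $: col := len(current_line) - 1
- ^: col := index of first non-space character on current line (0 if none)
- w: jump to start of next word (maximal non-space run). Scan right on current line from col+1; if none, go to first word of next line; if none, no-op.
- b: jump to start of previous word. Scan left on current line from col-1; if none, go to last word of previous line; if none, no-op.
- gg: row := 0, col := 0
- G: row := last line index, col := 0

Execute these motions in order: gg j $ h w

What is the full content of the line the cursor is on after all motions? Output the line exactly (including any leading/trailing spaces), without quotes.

Answer: dog grey  cat  gold

Derivation:
After 1 (gg): row=0 col=0 char='w'
After 2 (j): row=1 col=0 char='s'
After 3 ($): row=1 col=16 char='x'
After 4 (h): row=1 col=15 char='i'
After 5 (w): row=2 col=0 char='d'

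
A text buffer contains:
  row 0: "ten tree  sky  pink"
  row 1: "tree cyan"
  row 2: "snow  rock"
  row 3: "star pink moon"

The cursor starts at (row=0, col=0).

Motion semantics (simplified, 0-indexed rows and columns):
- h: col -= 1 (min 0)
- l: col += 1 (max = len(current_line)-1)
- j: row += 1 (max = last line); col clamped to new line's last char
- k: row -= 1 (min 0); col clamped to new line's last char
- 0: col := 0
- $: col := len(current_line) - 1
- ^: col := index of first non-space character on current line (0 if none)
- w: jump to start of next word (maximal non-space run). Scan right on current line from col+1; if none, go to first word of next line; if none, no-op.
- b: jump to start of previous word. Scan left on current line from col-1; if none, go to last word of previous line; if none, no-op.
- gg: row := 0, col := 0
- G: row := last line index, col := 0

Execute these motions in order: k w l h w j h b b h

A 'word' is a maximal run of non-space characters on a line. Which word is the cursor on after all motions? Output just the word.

After 1 (k): row=0 col=0 char='t'
After 2 (w): row=0 col=4 char='t'
After 3 (l): row=0 col=5 char='r'
After 4 (h): row=0 col=4 char='t'
After 5 (w): row=0 col=10 char='s'
After 6 (j): row=1 col=8 char='n'
After 7 (h): row=1 col=7 char='a'
After 8 (b): row=1 col=5 char='c'
After 9 (b): row=1 col=0 char='t'
After 10 (h): row=1 col=0 char='t'

Answer: tree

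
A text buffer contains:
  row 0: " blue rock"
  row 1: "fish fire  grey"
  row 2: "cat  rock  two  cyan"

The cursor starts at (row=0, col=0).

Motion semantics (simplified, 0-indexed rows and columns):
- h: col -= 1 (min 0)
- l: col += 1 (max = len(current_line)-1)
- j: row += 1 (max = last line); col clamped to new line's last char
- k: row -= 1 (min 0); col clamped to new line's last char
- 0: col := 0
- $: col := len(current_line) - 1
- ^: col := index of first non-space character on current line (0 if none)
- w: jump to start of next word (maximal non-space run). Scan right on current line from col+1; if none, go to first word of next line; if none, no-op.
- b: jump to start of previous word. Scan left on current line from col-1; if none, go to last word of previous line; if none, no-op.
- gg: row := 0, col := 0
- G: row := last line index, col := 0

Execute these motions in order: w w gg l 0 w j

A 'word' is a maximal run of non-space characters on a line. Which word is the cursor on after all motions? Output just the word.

Answer: fish

Derivation:
After 1 (w): row=0 col=1 char='b'
After 2 (w): row=0 col=6 char='r'
After 3 (gg): row=0 col=0 char='_'
After 4 (l): row=0 col=1 char='b'
After 5 (0): row=0 col=0 char='_'
After 6 (w): row=0 col=1 char='b'
After 7 (j): row=1 col=1 char='i'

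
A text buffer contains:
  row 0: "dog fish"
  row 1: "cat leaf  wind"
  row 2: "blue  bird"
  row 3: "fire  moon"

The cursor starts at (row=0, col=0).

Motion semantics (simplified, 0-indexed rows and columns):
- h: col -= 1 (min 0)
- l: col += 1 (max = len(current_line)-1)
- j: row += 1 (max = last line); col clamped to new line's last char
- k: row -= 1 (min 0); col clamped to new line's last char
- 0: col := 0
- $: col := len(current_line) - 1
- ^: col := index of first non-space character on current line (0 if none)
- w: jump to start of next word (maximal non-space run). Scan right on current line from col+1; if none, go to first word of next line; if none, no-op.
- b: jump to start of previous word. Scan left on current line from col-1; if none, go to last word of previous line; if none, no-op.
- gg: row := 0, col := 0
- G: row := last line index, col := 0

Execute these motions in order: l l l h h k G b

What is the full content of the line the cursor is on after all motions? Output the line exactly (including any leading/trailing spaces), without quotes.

After 1 (l): row=0 col=1 char='o'
After 2 (l): row=0 col=2 char='g'
After 3 (l): row=0 col=3 char='_'
After 4 (h): row=0 col=2 char='g'
After 5 (h): row=0 col=1 char='o'
After 6 (k): row=0 col=1 char='o'
After 7 (G): row=3 col=0 char='f'
After 8 (b): row=2 col=6 char='b'

Answer: blue  bird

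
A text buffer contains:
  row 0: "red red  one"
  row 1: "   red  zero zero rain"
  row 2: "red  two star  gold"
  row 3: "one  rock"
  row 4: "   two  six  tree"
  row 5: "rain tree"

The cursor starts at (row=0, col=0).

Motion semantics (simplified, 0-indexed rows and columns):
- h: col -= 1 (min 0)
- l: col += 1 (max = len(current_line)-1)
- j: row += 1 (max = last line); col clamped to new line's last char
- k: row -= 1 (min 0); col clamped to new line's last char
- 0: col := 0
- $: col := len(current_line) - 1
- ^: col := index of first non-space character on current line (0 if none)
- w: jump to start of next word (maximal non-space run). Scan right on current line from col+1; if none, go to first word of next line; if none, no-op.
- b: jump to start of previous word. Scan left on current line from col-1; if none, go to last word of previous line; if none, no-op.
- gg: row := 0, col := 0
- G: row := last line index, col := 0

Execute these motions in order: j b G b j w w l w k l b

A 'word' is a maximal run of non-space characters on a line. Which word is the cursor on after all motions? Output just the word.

Answer: six

Derivation:
After 1 (j): row=1 col=0 char='_'
After 2 (b): row=0 col=9 char='o'
After 3 (G): row=5 col=0 char='r'
After 4 (b): row=4 col=13 char='t'
After 5 (j): row=5 col=8 char='e'
After 6 (w): row=5 col=8 char='e'
After 7 (w): row=5 col=8 char='e'
After 8 (l): row=5 col=8 char='e'
After 9 (w): row=5 col=8 char='e'
After 10 (k): row=4 col=8 char='s'
After 11 (l): row=4 col=9 char='i'
After 12 (b): row=4 col=8 char='s'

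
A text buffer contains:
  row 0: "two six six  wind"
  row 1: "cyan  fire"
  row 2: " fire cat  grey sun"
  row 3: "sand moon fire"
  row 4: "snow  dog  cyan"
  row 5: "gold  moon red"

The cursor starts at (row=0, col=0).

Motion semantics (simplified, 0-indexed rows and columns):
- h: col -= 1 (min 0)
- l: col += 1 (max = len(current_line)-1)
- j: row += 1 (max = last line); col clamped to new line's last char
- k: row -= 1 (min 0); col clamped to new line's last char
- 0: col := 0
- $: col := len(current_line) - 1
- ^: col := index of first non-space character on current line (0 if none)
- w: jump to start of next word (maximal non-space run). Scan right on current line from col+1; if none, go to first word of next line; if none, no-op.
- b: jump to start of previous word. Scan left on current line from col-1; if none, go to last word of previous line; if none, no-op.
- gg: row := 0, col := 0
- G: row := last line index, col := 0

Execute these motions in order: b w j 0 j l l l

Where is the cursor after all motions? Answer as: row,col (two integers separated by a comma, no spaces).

After 1 (b): row=0 col=0 char='t'
After 2 (w): row=0 col=4 char='s'
After 3 (j): row=1 col=4 char='_'
After 4 (0): row=1 col=0 char='c'
After 5 (j): row=2 col=0 char='_'
After 6 (l): row=2 col=1 char='f'
After 7 (l): row=2 col=2 char='i'
After 8 (l): row=2 col=3 char='r'

Answer: 2,3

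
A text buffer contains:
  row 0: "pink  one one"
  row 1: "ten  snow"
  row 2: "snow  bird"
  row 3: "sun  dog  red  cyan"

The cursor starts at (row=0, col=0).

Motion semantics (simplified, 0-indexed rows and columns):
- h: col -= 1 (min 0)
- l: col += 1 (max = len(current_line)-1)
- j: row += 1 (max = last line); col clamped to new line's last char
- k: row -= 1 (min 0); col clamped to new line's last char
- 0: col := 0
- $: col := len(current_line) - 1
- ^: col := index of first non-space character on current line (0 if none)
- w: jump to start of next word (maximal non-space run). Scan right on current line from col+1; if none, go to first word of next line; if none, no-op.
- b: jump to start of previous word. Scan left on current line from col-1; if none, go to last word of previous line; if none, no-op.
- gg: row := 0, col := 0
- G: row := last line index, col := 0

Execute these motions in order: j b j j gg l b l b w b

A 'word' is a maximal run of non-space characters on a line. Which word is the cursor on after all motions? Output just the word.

After 1 (j): row=1 col=0 char='t'
After 2 (b): row=0 col=10 char='o'
After 3 (j): row=1 col=8 char='w'
After 4 (j): row=2 col=8 char='r'
After 5 (gg): row=0 col=0 char='p'
After 6 (l): row=0 col=1 char='i'
After 7 (b): row=0 col=0 char='p'
After 8 (l): row=0 col=1 char='i'
After 9 (b): row=0 col=0 char='p'
After 10 (w): row=0 col=6 char='o'
After 11 (b): row=0 col=0 char='p'

Answer: pink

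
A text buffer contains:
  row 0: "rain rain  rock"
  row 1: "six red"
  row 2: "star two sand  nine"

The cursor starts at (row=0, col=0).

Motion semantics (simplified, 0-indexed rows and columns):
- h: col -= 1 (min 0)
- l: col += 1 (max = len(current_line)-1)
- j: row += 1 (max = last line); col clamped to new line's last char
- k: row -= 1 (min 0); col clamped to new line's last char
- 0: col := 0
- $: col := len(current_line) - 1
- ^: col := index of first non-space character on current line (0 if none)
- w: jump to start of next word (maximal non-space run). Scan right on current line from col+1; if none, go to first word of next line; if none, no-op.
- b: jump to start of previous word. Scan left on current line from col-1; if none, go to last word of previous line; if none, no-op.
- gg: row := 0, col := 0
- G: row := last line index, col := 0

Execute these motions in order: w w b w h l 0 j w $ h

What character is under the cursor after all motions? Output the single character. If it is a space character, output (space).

Answer: e

Derivation:
After 1 (w): row=0 col=5 char='r'
After 2 (w): row=0 col=11 char='r'
After 3 (b): row=0 col=5 char='r'
After 4 (w): row=0 col=11 char='r'
After 5 (h): row=0 col=10 char='_'
After 6 (l): row=0 col=11 char='r'
After 7 (0): row=0 col=0 char='r'
After 8 (j): row=1 col=0 char='s'
After 9 (w): row=1 col=4 char='r'
After 10 ($): row=1 col=6 char='d'
After 11 (h): row=1 col=5 char='e'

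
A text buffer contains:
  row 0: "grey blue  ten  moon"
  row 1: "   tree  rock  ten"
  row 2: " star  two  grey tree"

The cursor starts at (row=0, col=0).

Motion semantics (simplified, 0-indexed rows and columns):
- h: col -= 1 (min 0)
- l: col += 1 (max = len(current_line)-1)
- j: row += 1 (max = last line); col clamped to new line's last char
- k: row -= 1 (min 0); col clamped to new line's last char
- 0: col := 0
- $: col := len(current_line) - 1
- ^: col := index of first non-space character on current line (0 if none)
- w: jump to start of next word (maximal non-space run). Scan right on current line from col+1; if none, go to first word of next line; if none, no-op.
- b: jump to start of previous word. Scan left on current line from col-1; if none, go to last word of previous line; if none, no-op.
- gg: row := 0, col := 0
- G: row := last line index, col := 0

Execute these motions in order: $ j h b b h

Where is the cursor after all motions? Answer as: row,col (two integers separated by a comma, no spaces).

Answer: 1,8

Derivation:
After 1 ($): row=0 col=19 char='n'
After 2 (j): row=1 col=17 char='n'
After 3 (h): row=1 col=16 char='e'
After 4 (b): row=1 col=15 char='t'
After 5 (b): row=1 col=9 char='r'
After 6 (h): row=1 col=8 char='_'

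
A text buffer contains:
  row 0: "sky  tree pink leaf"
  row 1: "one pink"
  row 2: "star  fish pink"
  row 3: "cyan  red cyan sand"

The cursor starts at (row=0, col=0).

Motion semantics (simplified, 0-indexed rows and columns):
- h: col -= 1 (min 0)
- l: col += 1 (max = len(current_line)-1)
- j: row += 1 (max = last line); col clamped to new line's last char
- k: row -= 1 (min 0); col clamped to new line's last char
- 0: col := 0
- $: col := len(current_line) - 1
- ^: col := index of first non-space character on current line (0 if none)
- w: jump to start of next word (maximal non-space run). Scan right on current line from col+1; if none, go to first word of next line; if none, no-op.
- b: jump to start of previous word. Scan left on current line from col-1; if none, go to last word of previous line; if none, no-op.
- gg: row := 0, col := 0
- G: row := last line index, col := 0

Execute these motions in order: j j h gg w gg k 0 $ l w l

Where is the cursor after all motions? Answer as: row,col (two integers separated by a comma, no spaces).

Answer: 1,1

Derivation:
After 1 (j): row=1 col=0 char='o'
After 2 (j): row=2 col=0 char='s'
After 3 (h): row=2 col=0 char='s'
After 4 (gg): row=0 col=0 char='s'
After 5 (w): row=0 col=5 char='t'
After 6 (gg): row=0 col=0 char='s'
After 7 (k): row=0 col=0 char='s'
After 8 (0): row=0 col=0 char='s'
After 9 ($): row=0 col=18 char='f'
After 10 (l): row=0 col=18 char='f'
After 11 (w): row=1 col=0 char='o'
After 12 (l): row=1 col=1 char='n'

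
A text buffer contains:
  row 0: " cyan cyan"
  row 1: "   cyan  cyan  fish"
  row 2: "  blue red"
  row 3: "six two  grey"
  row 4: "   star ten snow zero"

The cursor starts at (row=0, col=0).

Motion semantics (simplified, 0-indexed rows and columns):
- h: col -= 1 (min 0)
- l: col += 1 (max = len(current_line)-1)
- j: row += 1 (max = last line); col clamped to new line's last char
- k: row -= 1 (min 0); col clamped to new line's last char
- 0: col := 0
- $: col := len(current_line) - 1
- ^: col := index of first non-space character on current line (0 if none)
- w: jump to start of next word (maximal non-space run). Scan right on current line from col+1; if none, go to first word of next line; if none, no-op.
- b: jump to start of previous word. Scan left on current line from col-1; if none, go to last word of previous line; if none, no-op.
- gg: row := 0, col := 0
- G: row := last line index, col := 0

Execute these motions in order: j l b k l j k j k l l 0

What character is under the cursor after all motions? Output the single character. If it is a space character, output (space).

Answer: (space)

Derivation:
After 1 (j): row=1 col=0 char='_'
After 2 (l): row=1 col=1 char='_'
After 3 (b): row=0 col=6 char='c'
After 4 (k): row=0 col=6 char='c'
After 5 (l): row=0 col=7 char='y'
After 6 (j): row=1 col=7 char='_'
After 7 (k): row=0 col=7 char='y'
After 8 (j): row=1 col=7 char='_'
After 9 (k): row=0 col=7 char='y'
After 10 (l): row=0 col=8 char='a'
After 11 (l): row=0 col=9 char='n'
After 12 (0): row=0 col=0 char='_'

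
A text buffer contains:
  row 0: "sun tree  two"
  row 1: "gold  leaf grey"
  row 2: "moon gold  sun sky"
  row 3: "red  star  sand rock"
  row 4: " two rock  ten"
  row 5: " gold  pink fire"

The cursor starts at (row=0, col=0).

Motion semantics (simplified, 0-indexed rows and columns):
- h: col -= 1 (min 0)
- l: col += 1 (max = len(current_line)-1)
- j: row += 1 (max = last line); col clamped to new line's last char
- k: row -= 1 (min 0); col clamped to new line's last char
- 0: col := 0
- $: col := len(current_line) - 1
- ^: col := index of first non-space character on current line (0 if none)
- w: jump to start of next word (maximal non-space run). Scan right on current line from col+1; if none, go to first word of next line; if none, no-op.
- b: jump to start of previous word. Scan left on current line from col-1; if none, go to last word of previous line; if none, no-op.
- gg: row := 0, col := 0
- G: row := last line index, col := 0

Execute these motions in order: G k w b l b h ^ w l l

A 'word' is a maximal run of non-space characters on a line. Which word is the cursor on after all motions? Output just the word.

Answer: star

Derivation:
After 1 (G): row=5 col=0 char='_'
After 2 (k): row=4 col=0 char='_'
After 3 (w): row=4 col=1 char='t'
After 4 (b): row=3 col=16 char='r'
After 5 (l): row=3 col=17 char='o'
After 6 (b): row=3 col=16 char='r'
After 7 (h): row=3 col=15 char='_'
After 8 (^): row=3 col=0 char='r'
After 9 (w): row=3 col=5 char='s'
After 10 (l): row=3 col=6 char='t'
After 11 (l): row=3 col=7 char='a'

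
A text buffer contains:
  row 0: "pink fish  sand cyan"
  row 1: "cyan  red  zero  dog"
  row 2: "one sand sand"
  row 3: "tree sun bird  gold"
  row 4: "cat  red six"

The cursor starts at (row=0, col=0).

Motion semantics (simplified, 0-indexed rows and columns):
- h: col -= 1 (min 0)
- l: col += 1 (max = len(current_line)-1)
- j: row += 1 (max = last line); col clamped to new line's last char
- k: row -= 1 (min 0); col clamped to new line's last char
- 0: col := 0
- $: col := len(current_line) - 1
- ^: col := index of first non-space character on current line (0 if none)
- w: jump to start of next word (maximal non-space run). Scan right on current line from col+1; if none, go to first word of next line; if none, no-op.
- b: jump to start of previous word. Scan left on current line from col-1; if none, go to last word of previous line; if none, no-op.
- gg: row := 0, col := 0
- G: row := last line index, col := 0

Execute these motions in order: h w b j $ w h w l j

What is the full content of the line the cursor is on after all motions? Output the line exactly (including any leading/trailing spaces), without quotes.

After 1 (h): row=0 col=0 char='p'
After 2 (w): row=0 col=5 char='f'
After 3 (b): row=0 col=0 char='p'
After 4 (j): row=1 col=0 char='c'
After 5 ($): row=1 col=19 char='g'
After 6 (w): row=2 col=0 char='o'
After 7 (h): row=2 col=0 char='o'
After 8 (w): row=2 col=4 char='s'
After 9 (l): row=2 col=5 char='a'
After 10 (j): row=3 col=5 char='s'

Answer: tree sun bird  gold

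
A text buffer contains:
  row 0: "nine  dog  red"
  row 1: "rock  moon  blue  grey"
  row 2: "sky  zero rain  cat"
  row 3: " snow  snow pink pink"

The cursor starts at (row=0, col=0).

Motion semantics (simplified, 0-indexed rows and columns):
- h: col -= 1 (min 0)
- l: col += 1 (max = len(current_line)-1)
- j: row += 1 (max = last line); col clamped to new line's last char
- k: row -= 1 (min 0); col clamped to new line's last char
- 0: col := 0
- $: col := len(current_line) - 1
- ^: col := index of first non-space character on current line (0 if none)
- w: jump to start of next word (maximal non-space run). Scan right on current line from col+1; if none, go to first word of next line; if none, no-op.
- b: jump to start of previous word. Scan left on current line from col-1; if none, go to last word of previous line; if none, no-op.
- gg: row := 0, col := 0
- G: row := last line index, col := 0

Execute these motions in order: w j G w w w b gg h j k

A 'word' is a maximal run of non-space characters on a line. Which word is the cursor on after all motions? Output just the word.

After 1 (w): row=0 col=6 char='d'
After 2 (j): row=1 col=6 char='m'
After 3 (G): row=3 col=0 char='_'
After 4 (w): row=3 col=1 char='s'
After 5 (w): row=3 col=7 char='s'
After 6 (w): row=3 col=12 char='p'
After 7 (b): row=3 col=7 char='s'
After 8 (gg): row=0 col=0 char='n'
After 9 (h): row=0 col=0 char='n'
After 10 (j): row=1 col=0 char='r'
After 11 (k): row=0 col=0 char='n'

Answer: nine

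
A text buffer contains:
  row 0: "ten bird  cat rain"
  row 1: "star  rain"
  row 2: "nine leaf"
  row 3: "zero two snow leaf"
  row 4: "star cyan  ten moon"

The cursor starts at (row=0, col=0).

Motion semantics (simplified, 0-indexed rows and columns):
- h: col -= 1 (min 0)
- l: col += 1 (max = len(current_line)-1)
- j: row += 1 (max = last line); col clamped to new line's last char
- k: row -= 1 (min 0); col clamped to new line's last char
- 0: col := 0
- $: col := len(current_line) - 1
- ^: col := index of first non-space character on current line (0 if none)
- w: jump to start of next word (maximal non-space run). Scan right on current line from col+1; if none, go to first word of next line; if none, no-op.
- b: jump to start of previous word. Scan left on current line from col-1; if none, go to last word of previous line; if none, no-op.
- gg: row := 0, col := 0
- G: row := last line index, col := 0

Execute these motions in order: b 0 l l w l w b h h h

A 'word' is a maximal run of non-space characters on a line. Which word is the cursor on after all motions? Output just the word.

Answer: ten

Derivation:
After 1 (b): row=0 col=0 char='t'
After 2 (0): row=0 col=0 char='t'
After 3 (l): row=0 col=1 char='e'
After 4 (l): row=0 col=2 char='n'
After 5 (w): row=0 col=4 char='b'
After 6 (l): row=0 col=5 char='i'
After 7 (w): row=0 col=10 char='c'
After 8 (b): row=0 col=4 char='b'
After 9 (h): row=0 col=3 char='_'
After 10 (h): row=0 col=2 char='n'
After 11 (h): row=0 col=1 char='e'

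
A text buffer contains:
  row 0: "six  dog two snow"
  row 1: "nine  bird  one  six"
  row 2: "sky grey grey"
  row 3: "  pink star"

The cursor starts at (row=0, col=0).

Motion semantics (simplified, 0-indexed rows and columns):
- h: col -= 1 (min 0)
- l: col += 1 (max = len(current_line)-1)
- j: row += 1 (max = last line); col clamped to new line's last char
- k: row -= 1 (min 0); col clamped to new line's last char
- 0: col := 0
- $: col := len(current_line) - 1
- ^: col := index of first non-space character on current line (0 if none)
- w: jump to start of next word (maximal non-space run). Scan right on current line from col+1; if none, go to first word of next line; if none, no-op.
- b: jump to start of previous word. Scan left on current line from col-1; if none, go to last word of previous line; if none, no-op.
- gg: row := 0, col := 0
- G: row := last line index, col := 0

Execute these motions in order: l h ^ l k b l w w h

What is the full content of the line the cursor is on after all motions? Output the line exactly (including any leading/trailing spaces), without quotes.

Answer: six  dog two snow

Derivation:
After 1 (l): row=0 col=1 char='i'
After 2 (h): row=0 col=0 char='s'
After 3 (^): row=0 col=0 char='s'
After 4 (l): row=0 col=1 char='i'
After 5 (k): row=0 col=1 char='i'
After 6 (b): row=0 col=0 char='s'
After 7 (l): row=0 col=1 char='i'
After 8 (w): row=0 col=5 char='d'
After 9 (w): row=0 col=9 char='t'
After 10 (h): row=0 col=8 char='_'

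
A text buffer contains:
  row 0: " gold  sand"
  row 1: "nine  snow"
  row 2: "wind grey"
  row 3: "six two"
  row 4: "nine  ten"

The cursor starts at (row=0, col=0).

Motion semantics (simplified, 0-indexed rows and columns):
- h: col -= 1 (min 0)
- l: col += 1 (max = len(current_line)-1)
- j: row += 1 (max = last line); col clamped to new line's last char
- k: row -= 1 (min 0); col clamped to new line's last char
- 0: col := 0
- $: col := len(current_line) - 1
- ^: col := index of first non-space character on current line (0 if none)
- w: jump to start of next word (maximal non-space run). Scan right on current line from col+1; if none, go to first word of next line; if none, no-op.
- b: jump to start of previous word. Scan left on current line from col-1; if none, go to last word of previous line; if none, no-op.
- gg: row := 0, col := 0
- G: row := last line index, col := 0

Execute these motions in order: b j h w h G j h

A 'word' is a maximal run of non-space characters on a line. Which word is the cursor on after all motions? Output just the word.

Answer: nine

Derivation:
After 1 (b): row=0 col=0 char='_'
After 2 (j): row=1 col=0 char='n'
After 3 (h): row=1 col=0 char='n'
After 4 (w): row=1 col=6 char='s'
After 5 (h): row=1 col=5 char='_'
After 6 (G): row=4 col=0 char='n'
After 7 (j): row=4 col=0 char='n'
After 8 (h): row=4 col=0 char='n'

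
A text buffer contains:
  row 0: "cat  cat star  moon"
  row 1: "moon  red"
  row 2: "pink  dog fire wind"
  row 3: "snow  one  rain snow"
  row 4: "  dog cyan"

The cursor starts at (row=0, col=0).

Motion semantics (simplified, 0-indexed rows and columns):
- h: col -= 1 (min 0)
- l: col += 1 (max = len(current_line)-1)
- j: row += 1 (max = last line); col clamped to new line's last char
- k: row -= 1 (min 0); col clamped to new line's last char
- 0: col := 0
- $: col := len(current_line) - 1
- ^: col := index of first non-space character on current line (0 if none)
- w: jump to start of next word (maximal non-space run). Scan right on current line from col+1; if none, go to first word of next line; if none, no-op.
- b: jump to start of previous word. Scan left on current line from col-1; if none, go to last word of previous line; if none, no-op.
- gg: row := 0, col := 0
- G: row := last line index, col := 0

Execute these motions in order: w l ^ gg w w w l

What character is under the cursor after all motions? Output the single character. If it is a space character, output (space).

Answer: o

Derivation:
After 1 (w): row=0 col=5 char='c'
After 2 (l): row=0 col=6 char='a'
After 3 (^): row=0 col=0 char='c'
After 4 (gg): row=0 col=0 char='c'
After 5 (w): row=0 col=5 char='c'
After 6 (w): row=0 col=9 char='s'
After 7 (w): row=0 col=15 char='m'
After 8 (l): row=0 col=16 char='o'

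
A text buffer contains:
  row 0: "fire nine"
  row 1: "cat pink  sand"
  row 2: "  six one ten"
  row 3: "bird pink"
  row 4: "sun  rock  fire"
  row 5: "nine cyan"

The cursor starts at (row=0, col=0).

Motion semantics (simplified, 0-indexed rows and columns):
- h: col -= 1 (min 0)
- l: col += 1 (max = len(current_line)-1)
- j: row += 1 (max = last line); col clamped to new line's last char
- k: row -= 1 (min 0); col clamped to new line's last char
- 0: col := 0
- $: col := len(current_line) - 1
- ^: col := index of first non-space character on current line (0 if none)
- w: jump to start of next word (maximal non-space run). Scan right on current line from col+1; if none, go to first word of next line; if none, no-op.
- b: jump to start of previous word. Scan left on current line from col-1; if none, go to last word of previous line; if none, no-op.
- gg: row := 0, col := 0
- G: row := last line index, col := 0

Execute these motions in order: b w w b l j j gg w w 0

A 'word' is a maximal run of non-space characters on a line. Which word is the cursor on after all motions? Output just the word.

After 1 (b): row=0 col=0 char='f'
After 2 (w): row=0 col=5 char='n'
After 3 (w): row=1 col=0 char='c'
After 4 (b): row=0 col=5 char='n'
After 5 (l): row=0 col=6 char='i'
After 6 (j): row=1 col=6 char='n'
After 7 (j): row=2 col=6 char='o'
After 8 (gg): row=0 col=0 char='f'
After 9 (w): row=0 col=5 char='n'
After 10 (w): row=1 col=0 char='c'
After 11 (0): row=1 col=0 char='c'

Answer: cat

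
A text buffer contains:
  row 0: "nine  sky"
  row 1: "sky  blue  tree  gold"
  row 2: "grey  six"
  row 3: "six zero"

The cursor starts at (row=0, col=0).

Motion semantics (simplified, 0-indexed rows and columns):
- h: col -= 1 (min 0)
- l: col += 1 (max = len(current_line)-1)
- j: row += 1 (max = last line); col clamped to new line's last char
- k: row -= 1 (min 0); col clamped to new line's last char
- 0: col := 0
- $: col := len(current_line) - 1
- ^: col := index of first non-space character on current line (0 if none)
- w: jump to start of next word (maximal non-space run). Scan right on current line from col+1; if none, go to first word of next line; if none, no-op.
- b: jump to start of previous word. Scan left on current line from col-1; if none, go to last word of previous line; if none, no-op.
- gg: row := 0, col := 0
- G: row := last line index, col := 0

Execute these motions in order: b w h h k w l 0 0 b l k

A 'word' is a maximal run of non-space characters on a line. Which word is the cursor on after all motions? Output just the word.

Answer: nine

Derivation:
After 1 (b): row=0 col=0 char='n'
After 2 (w): row=0 col=6 char='s'
After 3 (h): row=0 col=5 char='_'
After 4 (h): row=0 col=4 char='_'
After 5 (k): row=0 col=4 char='_'
After 6 (w): row=0 col=6 char='s'
After 7 (l): row=0 col=7 char='k'
After 8 (0): row=0 col=0 char='n'
After 9 (0): row=0 col=0 char='n'
After 10 (b): row=0 col=0 char='n'
After 11 (l): row=0 col=1 char='i'
After 12 (k): row=0 col=1 char='i'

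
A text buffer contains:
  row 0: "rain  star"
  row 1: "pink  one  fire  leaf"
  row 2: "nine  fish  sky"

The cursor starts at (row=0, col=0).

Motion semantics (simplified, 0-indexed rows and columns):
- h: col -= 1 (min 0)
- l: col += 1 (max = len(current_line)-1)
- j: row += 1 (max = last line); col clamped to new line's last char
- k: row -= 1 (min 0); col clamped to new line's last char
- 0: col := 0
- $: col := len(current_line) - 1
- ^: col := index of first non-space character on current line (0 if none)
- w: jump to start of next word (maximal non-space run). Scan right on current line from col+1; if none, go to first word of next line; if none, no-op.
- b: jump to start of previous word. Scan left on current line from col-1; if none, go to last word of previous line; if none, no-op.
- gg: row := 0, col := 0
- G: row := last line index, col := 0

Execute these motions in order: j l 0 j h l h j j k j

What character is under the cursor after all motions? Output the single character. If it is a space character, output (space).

Answer: n

Derivation:
After 1 (j): row=1 col=0 char='p'
After 2 (l): row=1 col=1 char='i'
After 3 (0): row=1 col=0 char='p'
After 4 (j): row=2 col=0 char='n'
After 5 (h): row=2 col=0 char='n'
After 6 (l): row=2 col=1 char='i'
After 7 (h): row=2 col=0 char='n'
After 8 (j): row=2 col=0 char='n'
After 9 (j): row=2 col=0 char='n'
After 10 (k): row=1 col=0 char='p'
After 11 (j): row=2 col=0 char='n'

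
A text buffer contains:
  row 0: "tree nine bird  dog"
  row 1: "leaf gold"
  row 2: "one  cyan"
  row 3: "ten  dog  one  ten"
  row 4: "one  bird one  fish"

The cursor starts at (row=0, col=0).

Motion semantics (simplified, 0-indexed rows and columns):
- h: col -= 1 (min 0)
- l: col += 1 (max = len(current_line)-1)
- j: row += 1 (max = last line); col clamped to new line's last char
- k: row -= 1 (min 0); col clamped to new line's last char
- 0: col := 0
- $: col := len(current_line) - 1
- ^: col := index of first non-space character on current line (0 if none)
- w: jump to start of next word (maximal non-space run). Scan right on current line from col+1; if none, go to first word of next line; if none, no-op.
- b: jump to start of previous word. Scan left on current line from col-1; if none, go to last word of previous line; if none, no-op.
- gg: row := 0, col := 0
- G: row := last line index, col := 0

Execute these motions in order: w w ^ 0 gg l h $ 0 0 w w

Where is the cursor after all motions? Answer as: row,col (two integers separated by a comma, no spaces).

Answer: 0,10

Derivation:
After 1 (w): row=0 col=5 char='n'
After 2 (w): row=0 col=10 char='b'
After 3 (^): row=0 col=0 char='t'
After 4 (0): row=0 col=0 char='t'
After 5 (gg): row=0 col=0 char='t'
After 6 (l): row=0 col=1 char='r'
After 7 (h): row=0 col=0 char='t'
After 8 ($): row=0 col=18 char='g'
After 9 (0): row=0 col=0 char='t'
After 10 (0): row=0 col=0 char='t'
After 11 (w): row=0 col=5 char='n'
After 12 (w): row=0 col=10 char='b'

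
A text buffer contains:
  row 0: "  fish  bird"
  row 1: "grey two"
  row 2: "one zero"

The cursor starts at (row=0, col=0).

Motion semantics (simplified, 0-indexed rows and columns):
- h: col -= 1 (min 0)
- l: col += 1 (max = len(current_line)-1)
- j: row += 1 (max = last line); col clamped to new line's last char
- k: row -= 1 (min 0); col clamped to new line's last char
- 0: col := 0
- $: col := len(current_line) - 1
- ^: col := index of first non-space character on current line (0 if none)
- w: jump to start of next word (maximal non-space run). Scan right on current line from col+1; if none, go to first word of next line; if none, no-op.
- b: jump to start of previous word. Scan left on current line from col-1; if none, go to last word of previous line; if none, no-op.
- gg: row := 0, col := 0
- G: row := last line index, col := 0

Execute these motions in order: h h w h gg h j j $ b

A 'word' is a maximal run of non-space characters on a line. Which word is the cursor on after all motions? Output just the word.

After 1 (h): row=0 col=0 char='_'
After 2 (h): row=0 col=0 char='_'
After 3 (w): row=0 col=2 char='f'
After 4 (h): row=0 col=1 char='_'
After 5 (gg): row=0 col=0 char='_'
After 6 (h): row=0 col=0 char='_'
After 7 (j): row=1 col=0 char='g'
After 8 (j): row=2 col=0 char='o'
After 9 ($): row=2 col=7 char='o'
After 10 (b): row=2 col=4 char='z'

Answer: zero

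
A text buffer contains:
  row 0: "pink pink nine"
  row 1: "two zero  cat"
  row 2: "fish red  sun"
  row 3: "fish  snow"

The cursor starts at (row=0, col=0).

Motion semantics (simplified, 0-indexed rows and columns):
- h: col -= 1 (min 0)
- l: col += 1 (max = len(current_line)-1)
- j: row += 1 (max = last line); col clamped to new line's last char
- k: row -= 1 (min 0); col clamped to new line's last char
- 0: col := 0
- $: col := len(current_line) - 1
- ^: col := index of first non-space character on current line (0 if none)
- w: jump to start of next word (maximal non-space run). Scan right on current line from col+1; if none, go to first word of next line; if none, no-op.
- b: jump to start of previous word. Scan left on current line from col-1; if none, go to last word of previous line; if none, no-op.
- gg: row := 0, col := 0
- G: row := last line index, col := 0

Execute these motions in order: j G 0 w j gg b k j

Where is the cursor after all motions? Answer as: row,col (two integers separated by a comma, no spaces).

After 1 (j): row=1 col=0 char='t'
After 2 (G): row=3 col=0 char='f'
After 3 (0): row=3 col=0 char='f'
After 4 (w): row=3 col=6 char='s'
After 5 (j): row=3 col=6 char='s'
After 6 (gg): row=0 col=0 char='p'
After 7 (b): row=0 col=0 char='p'
After 8 (k): row=0 col=0 char='p'
After 9 (j): row=1 col=0 char='t'

Answer: 1,0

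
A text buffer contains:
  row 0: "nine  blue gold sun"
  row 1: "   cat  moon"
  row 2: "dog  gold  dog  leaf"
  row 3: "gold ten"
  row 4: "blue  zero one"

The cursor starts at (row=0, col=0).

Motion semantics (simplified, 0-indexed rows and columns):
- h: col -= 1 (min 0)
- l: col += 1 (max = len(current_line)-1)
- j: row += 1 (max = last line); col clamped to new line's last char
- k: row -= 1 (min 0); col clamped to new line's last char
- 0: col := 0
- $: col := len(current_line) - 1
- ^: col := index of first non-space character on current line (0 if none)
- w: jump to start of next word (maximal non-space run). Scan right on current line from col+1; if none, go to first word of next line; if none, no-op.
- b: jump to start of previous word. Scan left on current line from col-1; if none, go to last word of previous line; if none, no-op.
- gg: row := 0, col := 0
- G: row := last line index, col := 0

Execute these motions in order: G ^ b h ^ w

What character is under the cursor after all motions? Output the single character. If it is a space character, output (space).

Answer: t

Derivation:
After 1 (G): row=4 col=0 char='b'
After 2 (^): row=4 col=0 char='b'
After 3 (b): row=3 col=5 char='t'
After 4 (h): row=3 col=4 char='_'
After 5 (^): row=3 col=0 char='g'
After 6 (w): row=3 col=5 char='t'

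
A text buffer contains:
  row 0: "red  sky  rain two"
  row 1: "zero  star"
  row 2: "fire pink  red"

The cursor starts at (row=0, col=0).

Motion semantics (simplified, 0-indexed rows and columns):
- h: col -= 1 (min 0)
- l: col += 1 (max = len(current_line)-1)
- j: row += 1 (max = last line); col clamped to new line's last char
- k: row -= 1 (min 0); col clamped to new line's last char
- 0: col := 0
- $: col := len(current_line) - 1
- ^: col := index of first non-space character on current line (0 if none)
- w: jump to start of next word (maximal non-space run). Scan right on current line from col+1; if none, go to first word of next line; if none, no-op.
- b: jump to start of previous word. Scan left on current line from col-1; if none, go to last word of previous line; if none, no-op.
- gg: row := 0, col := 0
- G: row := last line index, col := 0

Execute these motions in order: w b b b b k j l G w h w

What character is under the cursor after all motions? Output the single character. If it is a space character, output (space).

Answer: p

Derivation:
After 1 (w): row=0 col=5 char='s'
After 2 (b): row=0 col=0 char='r'
After 3 (b): row=0 col=0 char='r'
After 4 (b): row=0 col=0 char='r'
After 5 (b): row=0 col=0 char='r'
After 6 (k): row=0 col=0 char='r'
After 7 (j): row=1 col=0 char='z'
After 8 (l): row=1 col=1 char='e'
After 9 (G): row=2 col=0 char='f'
After 10 (w): row=2 col=5 char='p'
After 11 (h): row=2 col=4 char='_'
After 12 (w): row=2 col=5 char='p'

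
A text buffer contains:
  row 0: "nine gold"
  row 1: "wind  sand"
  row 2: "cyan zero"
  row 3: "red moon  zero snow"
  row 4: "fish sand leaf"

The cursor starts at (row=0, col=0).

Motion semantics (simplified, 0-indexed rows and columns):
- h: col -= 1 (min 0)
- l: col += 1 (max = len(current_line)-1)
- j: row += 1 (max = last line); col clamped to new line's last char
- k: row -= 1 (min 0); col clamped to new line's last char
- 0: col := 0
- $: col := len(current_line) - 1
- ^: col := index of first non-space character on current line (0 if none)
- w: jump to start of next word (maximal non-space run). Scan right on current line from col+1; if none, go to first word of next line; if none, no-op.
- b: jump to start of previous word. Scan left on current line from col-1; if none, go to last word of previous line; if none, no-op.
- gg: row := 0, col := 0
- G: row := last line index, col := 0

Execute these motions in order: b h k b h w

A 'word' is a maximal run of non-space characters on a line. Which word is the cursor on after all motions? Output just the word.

Answer: gold

Derivation:
After 1 (b): row=0 col=0 char='n'
After 2 (h): row=0 col=0 char='n'
After 3 (k): row=0 col=0 char='n'
After 4 (b): row=0 col=0 char='n'
After 5 (h): row=0 col=0 char='n'
After 6 (w): row=0 col=5 char='g'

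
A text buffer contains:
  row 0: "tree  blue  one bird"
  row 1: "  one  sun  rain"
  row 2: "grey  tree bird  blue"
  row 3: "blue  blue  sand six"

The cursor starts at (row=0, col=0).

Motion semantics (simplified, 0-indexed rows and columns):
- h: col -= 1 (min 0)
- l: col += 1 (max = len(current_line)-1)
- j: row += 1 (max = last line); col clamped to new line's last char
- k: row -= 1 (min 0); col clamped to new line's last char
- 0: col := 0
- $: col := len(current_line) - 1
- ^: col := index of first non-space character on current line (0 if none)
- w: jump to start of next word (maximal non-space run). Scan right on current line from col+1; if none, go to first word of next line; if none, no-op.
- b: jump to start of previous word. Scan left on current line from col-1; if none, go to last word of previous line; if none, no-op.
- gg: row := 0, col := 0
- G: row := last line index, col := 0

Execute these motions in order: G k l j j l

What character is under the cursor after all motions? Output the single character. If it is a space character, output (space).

After 1 (G): row=3 col=0 char='b'
After 2 (k): row=2 col=0 char='g'
After 3 (l): row=2 col=1 char='r'
After 4 (j): row=3 col=1 char='l'
After 5 (j): row=3 col=1 char='l'
After 6 (l): row=3 col=2 char='u'

Answer: u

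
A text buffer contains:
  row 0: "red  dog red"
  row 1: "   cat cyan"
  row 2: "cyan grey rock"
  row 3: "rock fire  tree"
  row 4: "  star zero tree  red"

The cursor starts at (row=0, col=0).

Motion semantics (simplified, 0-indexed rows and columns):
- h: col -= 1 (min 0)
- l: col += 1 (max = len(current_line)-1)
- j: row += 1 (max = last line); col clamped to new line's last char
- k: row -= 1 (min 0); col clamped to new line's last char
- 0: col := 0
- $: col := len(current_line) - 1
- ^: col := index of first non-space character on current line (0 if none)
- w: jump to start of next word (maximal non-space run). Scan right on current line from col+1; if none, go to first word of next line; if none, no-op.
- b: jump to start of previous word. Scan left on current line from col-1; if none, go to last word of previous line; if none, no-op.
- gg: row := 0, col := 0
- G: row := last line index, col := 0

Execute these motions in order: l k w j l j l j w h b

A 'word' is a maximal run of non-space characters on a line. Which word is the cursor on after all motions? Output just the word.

Answer: fire

Derivation:
After 1 (l): row=0 col=1 char='e'
After 2 (k): row=0 col=1 char='e'
After 3 (w): row=0 col=5 char='d'
After 4 (j): row=1 col=5 char='t'
After 5 (l): row=1 col=6 char='_'
After 6 (j): row=2 col=6 char='r'
After 7 (l): row=2 col=7 char='e'
After 8 (j): row=3 col=7 char='r'
After 9 (w): row=3 col=11 char='t'
After 10 (h): row=3 col=10 char='_'
After 11 (b): row=3 col=5 char='f'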